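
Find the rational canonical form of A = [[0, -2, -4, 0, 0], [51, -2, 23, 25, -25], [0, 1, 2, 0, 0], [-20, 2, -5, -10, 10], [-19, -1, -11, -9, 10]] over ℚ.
The invariant factors of A (the non-unit diagonal entries of the Smith normal form of xI - A over ℚ[x]) are x(x^2 - 5)^2, each dividing the next. The characteristic polynomial is their product, x(x^2 - 5)^2.

The rational canonical form is the block-diagonal matrix of companion matrices C(f_i):
R = [[0, 0, 0, 0, 0], [1, 0, 0, 0, -25], [0, 1, 0, 0, 0], [0, 0, 1, 0, 10], [0, 0, 0, 1, 0]].

Note the characteristic polynomial does not split into linear factors over ℚ, so A has no Jordan form over ℚ; the rational canonical form exists over any field.

R = [[0, 0, 0, 0, 0], [1, 0, 0, 0, -25], [0, 1, 0, 0, 0], [0, 0, 1, 0, 10], [0, 0, 0, 1, 0]]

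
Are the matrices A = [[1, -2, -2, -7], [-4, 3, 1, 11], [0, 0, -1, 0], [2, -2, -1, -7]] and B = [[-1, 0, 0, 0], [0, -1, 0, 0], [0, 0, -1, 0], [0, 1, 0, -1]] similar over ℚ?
Both have characteristic polynomial (x + 1)^4, but the minimal polynomial of A is (x + 1)^3 while the minimal polynomial of B is (x + 1)^2. The minimal polynomial is a similarity invariant, so A and B are not similar.

No.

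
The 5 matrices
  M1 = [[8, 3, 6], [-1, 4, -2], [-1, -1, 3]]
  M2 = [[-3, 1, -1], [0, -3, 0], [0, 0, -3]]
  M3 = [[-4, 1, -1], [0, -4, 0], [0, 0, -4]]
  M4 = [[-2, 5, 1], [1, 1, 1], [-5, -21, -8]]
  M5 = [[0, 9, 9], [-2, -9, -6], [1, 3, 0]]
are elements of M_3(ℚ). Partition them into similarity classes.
Characteristic polynomials: χ_{M1} = (x - 5)^3, χ_{M2} = (x + 3)^3, χ_{M3} = (x + 4)^3, χ_{M4} = (x + 3)^3, χ_{M5} = (x + 3)^3.

{M1}: invariant factors x - 5, (x - 5)^2.

{M2, M5}: invariant factors x + 3, (x + 3)^2.

{M3}: invariant factors x + 4, (x + 4)^2.

{M4}: invariant factors (x + 3)^3.

Matrices are similar if and only if their invariant-factor lists agree; the partition into similarity classes is {M1}, {M2, M5}, {M3}, {M4}.

4 classes: {M1}, {M2, M5}, {M3}, {M4}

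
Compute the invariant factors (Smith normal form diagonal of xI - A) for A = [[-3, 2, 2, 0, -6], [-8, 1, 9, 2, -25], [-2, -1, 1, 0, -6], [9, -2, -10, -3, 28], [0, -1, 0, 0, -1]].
(x + 1)^2, (x + 1)^3

The Jordan structure of A has elementary divisors (x + 1)^3, (x + 1)^2. Arranging the block sizes at each eigenvalue in decreasing order and taking row products gives the invariant factors.

Invariant factors (smallest first, each dividing the next): (x + 1)^2, (x + 1)^3.

Check: the last factor (x + 1)^3 is the minimal polynomial, and the product (x + 1)^5 is the characteristic polynomial.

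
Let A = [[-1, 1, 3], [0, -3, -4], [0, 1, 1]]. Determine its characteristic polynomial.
xI - A = [[x + 1, -1, -3], [0, x + 3, 4], [0, -1, x - 1]].

Expanding det(xI - A) along the first row:
det(xI - A) = + (x + 1)·det([[x + 3, 4], [-1, x - 1]]) - (-1)·det([[0, 4], [0, x - 1]]) + (-3)·det([[0, x + 3], [0, -1]]).

Evaluating gives χ_A(x) = x^3 + 3x^2 + 3x + 1 = (x + 1)^3.

χ_A(x) = (x + 1)^3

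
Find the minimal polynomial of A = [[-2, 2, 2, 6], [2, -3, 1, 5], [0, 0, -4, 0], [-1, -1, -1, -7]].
m_A(x) = (x + 4)^3

The characteristic polynomial factors as (x + 4)^4. The minimal polynomial is ∏(x - λ)^{k_λ} where k_λ is the size of the largest Jordan block at λ.

For λ = -4: rank(A + 4I) = 2, and the largest Jordan block has size 3 (the smallest k with rank((A + 4I)^k) = rank((A + 4I)^(k+1))).

So m_A(x) = (x + 4)^3.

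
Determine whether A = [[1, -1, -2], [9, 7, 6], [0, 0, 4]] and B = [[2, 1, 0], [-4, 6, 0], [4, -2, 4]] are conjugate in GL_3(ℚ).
Yes.

Two matrices over a field are similar if and only if they have the same invariant factors.

Both A and B have characteristic polynomial (x - 4)^3 and minimal polynomial (x - 4)^2. Computing further, both have invariant factors x - 4, (x - 4)^2. Hence A and B are similar.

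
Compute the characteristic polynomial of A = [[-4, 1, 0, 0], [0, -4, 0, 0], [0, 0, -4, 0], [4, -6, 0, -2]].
χ_A(x) = (x + 2)(x + 4)^3

xI - A = [[x + 4, -1, 0, 0], [0, x + 4, 0, 0], [0, 0, x + 4, 0], [-4, 6, 0, x + 2]].

Expanding det(xI - A) along the first row:
det(xI - A) = + (x + 4)·det([[x + 4, 0, 0], [0, x + 4, 0], [6, 0, x + 2]]) - (-1)·det([[0, 0, 0], [0, x + 4, 0], [-4, 0, x + 2]]) + (0)·det([[0, x + 4, 0], [0, 0, 0], [-4, 6, x + 2]]) - (0)·det([[0, x + 4, 0], [0, 0, x + 4], [-4, 6, 0]]).

Evaluating gives χ_A(x) = x^4 + 14x^3 + 72x^2 + 160x + 128 = (x + 2)(x + 4)^3.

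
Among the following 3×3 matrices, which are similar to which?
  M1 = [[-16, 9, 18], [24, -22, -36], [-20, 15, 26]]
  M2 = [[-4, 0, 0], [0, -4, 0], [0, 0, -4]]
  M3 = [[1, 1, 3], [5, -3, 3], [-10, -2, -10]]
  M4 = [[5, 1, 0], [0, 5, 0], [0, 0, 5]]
Characteristic polynomials: χ_{M1} = (x + 4)^3, χ_{M2} = (x + 4)^3, χ_{M3} = (x + 4)^3, χ_{M4} = (x - 5)^3.

{M1, M3}: invariant factors x + 4, (x + 4)^2.

{M2}: invariant factors x + 4, x + 4, x + 4.

{M4}: invariant factors x - 5, (x - 5)^2.

Matrices are similar if and only if their invariant-factor lists agree; the partition into similarity classes is {M1, M3}, {M2}, {M4}.

3 classes: {M1, M3}, {M2}, {M4}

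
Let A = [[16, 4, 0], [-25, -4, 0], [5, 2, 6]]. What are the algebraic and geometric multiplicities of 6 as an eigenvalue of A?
The characteristic polynomial is (x - 6)^3, so the factor x - 6 appears with exponent 3: the algebraic multiplicity is 3.

rank(A - 6I) = 1, so the eigenspace has dimension 3 - 1 = 2: the geometric multiplicity is 2.

Since 2 < 3, A is not diagonalizable.

algebraic multiplicity 3, geometric multiplicity 2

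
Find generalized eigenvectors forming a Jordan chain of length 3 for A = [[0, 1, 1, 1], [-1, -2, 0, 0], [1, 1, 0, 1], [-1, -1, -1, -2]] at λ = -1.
We seek v_1 ∈ ker((A + I)^3) \ ker((A + I)^2), then set v_{i+1} = (A + I) v_i.

One such chain is v_1 = [[-1, 1, 4, -3]]^T, v_2 = [[1, 0, 1, -1]]^T, v_3 = [[1, -1, 1, -1]]^T. Check: (A + I) v_3 = [[0, 0, 0, 0]]^T = 0.

v_1 = [[-1, 1, 4, -3]]^T, v_2 = [[1, 0, 1, -1]]^T, v_3 = [[1, -1, 1, -1]]^T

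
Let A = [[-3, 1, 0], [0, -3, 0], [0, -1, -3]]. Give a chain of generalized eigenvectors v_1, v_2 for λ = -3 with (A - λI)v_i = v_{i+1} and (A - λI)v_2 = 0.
v_1 = [[1, 1, 1]]^T, v_2 = [[1, 0, -1]]^T

We seek v_1 ∈ ker((A + 3I)^2) \ ker(A + 3I), then set v_{i+1} = (A + 3I) v_i.

One such chain is v_1 = [[1, 1, 1]]^T, v_2 = [[1, 0, -1]]^T. Check: (A + 3I) v_2 = [[0, 0, 0]]^T = 0.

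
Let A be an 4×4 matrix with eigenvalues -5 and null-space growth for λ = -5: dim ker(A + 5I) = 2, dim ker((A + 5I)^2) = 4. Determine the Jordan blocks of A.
λ = -5: successive nullity increments [2, 2] count blocks of size ≥ k; block sizes are [2, 2].

Jordan blocks: (-5, 2), (-5, 2)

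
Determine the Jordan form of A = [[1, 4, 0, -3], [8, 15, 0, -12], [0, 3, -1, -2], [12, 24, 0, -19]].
J = [[-1, 1, 0, 0], [0, -1, 0, 0], [0, 0, -1, 1], [0, 0, 0, -1]]

The characteristic polynomial is det(xI - A) = (x + 1)^4, so the eigenvalues are -1 (algebraic multiplicity 4).

For λ = -1: rank(A + I) = 2, rank((A + I)^2) = 0. The eigenspace has dimension 4 - 2 = 2, so there are 2 Jordan blocks; the rank sequence gives block sizes [2, 2].

Assembling the blocks gives the Jordan form J above.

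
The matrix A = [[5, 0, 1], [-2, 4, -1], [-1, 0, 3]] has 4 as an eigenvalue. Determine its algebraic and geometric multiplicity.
algebraic multiplicity 3, geometric multiplicity 1

The characteristic polynomial is (x - 4)^3, so the factor x - 4 appears with exponent 3: the algebraic multiplicity is 3.

rank(A - 4I) = 2, so the eigenspace has dimension 3 - 2 = 1: the geometric multiplicity is 1.

Since 1 < 3, A is not diagonalizable.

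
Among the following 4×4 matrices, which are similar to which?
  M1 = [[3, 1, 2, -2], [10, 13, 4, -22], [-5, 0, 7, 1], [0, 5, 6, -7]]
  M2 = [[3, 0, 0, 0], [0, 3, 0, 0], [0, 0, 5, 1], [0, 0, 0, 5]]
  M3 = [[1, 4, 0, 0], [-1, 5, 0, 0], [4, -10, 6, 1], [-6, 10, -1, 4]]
2 classes: {M1, M3}, {M2}

Characteristic polynomials: χ_{M1} = (x - 5)^2(x - 3)^2, χ_{M2} = (x - 5)^2(x - 3)^2, χ_{M3} = (x - 5)^2(x - 3)^2.

{M1, M3}: invariant factors (x - 5)^2(x - 3)^2.

{M2}: invariant factors x - 3, (x - 5)^2(x - 3).

Matrices are similar if and only if their invariant-factor lists agree; the partition into similarity classes is {M1, M3}, {M2}.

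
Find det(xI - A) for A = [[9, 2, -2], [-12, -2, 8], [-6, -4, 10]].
xI - A = [[x - 9, -2, 2], [12, x + 2, -8], [6, 4, x - 10]].

Expanding det(xI - A) along the first row:
det(xI - A) = + (x - 9)·det([[x + 2, -8], [4, x - 10]]) - (-2)·det([[12, -8], [6, x - 10]]) + (2)·det([[12, x + 2], [6, 4]]).

Evaluating gives χ_A(x) = x^3 - 17x^2 + 96x - 180 = (x - 6)^2(x - 5).

χ_A(x) = (x - 6)^2(x - 5)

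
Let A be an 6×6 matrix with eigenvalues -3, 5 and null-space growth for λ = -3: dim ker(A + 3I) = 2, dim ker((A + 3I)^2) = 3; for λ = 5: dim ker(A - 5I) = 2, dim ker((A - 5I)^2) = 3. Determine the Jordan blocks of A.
λ = -3: successive nullity increments [2, 1] count blocks of size ≥ k; block sizes are [2, 1].
λ = 5: successive nullity increments [2, 1] count blocks of size ≥ k; block sizes are [2, 1].

Jordan blocks: (-3, 2), (-3, 1), (5, 2), (5, 1)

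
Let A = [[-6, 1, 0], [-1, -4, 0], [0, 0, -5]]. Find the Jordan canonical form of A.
The characteristic polynomial is det(xI - A) = (x + 5)^3, so the eigenvalues are -5 (algebraic multiplicity 3).

For λ = -5: rank(A + 5I) = 1, rank((A + 5I)^2) = 0. The eigenspace has dimension 3 - 1 = 2, so there are 2 Jordan blocks; the rank sequence gives block sizes [2, 1].

Assembling the blocks gives the Jordan form J above.

J = [[-5, 1, 0], [0, -5, 0], [0, 0, -5]]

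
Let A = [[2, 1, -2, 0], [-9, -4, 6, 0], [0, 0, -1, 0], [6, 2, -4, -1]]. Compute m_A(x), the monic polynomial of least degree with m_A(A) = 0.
The characteristic polynomial factors as (x + 1)^4. The minimal polynomial is ∏(x - λ)^{k_λ} where k_λ is the size of the largest Jordan block at λ.

For λ = -1: rank(A + I) = 1, and the largest Jordan block has size 2 (the smallest k with rank((A + I)^k) = rank((A + I)^(k+1))).

So m_A(x) = (x + 1)^2.

m_A(x) = (x + 1)^2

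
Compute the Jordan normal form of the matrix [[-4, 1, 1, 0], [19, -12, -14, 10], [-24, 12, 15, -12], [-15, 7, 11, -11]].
The characteristic polynomial is det(xI - A) = (x + 3)^4, so the eigenvalues are -3 (algebraic multiplicity 4).

For λ = -3: rank(A + 3I) = 2, rank((A + 3I)^2) = 1, rank((A + 3I)^3) = 0. The eigenspace has dimension 4 - 2 = 2, so there are 2 Jordan blocks; the rank sequence gives block sizes [3, 1].

Assembling the blocks gives the Jordan form J above.

J = [[-3, 1, 0, 0], [0, -3, 1, 0], [0, 0, -3, 0], [0, 0, 0, -3]]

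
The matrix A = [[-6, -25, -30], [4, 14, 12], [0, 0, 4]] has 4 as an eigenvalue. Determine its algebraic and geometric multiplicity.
The characteristic polynomial is (x - 4)^3, so the factor x - 4 appears with exponent 3: the algebraic multiplicity is 3.

rank(A - 4I) = 1, so the eigenspace has dimension 3 - 1 = 2: the geometric multiplicity is 2.

Since 2 < 3, A is not diagonalizable.

algebraic multiplicity 3, geometric multiplicity 2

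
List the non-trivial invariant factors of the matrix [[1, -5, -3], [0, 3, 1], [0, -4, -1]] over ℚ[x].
(x - 1)^3

The Jordan structure of A has elementary divisors (x - 1)^3. Arranging the block sizes at each eigenvalue in decreasing order and taking row products gives the invariant factors.

Invariant factors (smallest first, each dividing the next): (x - 1)^3.

Check: the last factor (x - 1)^3 is the minimal polynomial, and the product (x - 1)^3 is the characteristic polynomial.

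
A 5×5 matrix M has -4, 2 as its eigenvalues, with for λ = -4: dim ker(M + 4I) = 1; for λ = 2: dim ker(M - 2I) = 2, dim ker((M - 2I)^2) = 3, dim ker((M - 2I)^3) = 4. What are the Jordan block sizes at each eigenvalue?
Jordan blocks: (-4, 1), (2, 3), (2, 1)

λ = -4: successive nullity increments [1] count blocks of size ≥ k; block sizes are [1].
λ = 2: successive nullity increments [2, 1, 1] count blocks of size ≥ k; block sizes are [3, 1].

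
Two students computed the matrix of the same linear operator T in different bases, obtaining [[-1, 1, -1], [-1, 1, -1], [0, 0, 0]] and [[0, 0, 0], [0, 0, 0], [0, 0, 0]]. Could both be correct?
Both have characteristic polynomial x^3, but the minimal polynomial of A is x^2 while the minimal polynomial of B is x. The minimal polynomial is a similarity invariant, so A and B are not similar.

No.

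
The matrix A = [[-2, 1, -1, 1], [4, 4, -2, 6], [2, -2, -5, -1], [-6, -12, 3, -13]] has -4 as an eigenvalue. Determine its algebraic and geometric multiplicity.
The characteristic polynomial is (x + 4)^4, so the factor x + 4 appears with exponent 4: the algebraic multiplicity is 4.

rank(A + 4I) = 2, so the eigenspace has dimension 4 - 2 = 2: the geometric multiplicity is 2.

Since 2 < 4, A is not diagonalizable.

algebraic multiplicity 4, geometric multiplicity 2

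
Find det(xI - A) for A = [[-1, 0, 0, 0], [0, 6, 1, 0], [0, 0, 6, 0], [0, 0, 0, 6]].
χ_A(x) = (x - 6)^3(x + 1)

xI - A = [[x + 1, 0, 0, 0], [0, x - 6, -1, 0], [0, 0, x - 6, 0], [0, 0, 0, x - 6]].

Expanding det(xI - A) along the first row:
det(xI - A) = + (x + 1)·det([[x - 6, -1, 0], [0, x - 6, 0], [0, 0, x - 6]]) - (0)·det([[0, -1, 0], [0, x - 6, 0], [0, 0, x - 6]]) + (0)·det([[0, x - 6, 0], [0, 0, 0], [0, 0, x - 6]]) - (0)·det([[0, x - 6, -1], [0, 0, x - 6], [0, 0, 0]]).

Evaluating gives χ_A(x) = x^4 - 17x^3 + 90x^2 - 108x - 216 = (x - 6)^3(x + 1).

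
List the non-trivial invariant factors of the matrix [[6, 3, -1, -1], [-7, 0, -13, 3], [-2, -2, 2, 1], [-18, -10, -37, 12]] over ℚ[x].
(x - 5)^2, (x - 5)^2

The Jordan structure of A has elementary divisors (x - 5)^2, (x - 5)^2. Arranging the block sizes at each eigenvalue in decreasing order and taking row products gives the invariant factors.

Invariant factors (smallest first, each dividing the next): (x - 5)^2, (x - 5)^2.

Check: the last factor (x - 5)^2 is the minimal polynomial, and the product (x - 5)^4 is the characteristic polynomial.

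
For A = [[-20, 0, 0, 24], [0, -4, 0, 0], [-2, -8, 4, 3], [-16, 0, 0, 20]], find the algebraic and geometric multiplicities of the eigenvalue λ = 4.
algebraic multiplicity 2, geometric multiplicity 1

The characteristic polynomial is (x - 4)^2(x + 4)^2, so the factor x - 4 appears with exponent 2: the algebraic multiplicity is 2.

rank(A - 4I) = 3, so the eigenspace has dimension 4 - 3 = 1: the geometric multiplicity is 1.

Since 1 < 2, A is not diagonalizable.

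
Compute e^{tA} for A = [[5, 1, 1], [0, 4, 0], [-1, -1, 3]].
e^{tA} = [[(t + 1)*e^{4*t}, t*e^{4*t}, t*e^{4*t}], [0, e^{4*t}, 0], [-t*e^{4*t}, -t*e^{4*t}, (1 - t)*e^{4*t}]]

A has Jordan form J = [[4, 1, 0], [0, 4, 0], [0, 0, 4]] with A = PJP^{-1}, so e^{tA} = P e^{tJ} P^{-1}.

For a Jordan block J_k(λ), e^{tJ_k(λ)} = e^{λt} · (I + tN + t^2 N^2/2! + ... + t^{k-1} N^{k-1}/(k-1)!) where N is the nilpotent superdiagonal part.

Assembling the blocks and conjugating back gives the entries of e^{tA} as shown above.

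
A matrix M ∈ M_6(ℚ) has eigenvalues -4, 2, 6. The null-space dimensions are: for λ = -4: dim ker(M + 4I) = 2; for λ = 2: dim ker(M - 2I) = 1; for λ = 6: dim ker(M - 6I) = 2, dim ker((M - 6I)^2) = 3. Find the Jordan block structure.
λ = -4: successive nullity increments [2] count blocks of size ≥ k; block sizes are [1, 1].
λ = 2: successive nullity increments [1] count blocks of size ≥ k; block sizes are [1].
λ = 6: successive nullity increments [2, 1] count blocks of size ≥ k; block sizes are [2, 1].

Jordan blocks: (-4, 1), (-4, 1), (2, 1), (6, 2), (6, 1)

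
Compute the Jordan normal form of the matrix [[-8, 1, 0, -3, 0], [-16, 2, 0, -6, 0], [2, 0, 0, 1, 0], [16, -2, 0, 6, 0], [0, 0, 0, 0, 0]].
The characteristic polynomial is det(xI - A) = x^5, so the eigenvalues are 0 (algebraic multiplicity 5).

For λ = 0: rank(A) = 2, rank(A^2) = 0. The eigenspace has dimension 5 - 2 = 3, so there are 3 Jordan blocks; the rank sequence gives block sizes [2, 2, 1].

Assembling the blocks gives the Jordan form J above.

J = [[0, 1, 0, 0, 0], [0, 0, 0, 0, 0], [0, 0, 0, 1, 0], [0, 0, 0, 0, 0], [0, 0, 0, 0, 0]]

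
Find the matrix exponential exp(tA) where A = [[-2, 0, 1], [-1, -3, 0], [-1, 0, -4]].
A has Jordan form J = [[-3, 1, 0], [0, -3, 1], [0, 0, -3]] with A = PJP^{-1}, so e^{tA} = P e^{tJ} P^{-1}.

For a Jordan block J_k(λ), e^{tJ_k(λ)} = e^{λt} · (I + tN + t^2 N^2/2! + ... + t^{k-1} N^{k-1}/(k-1)!) where N is the nilpotent superdiagonal part.

Assembling the blocks and conjugating back gives the entries of e^{tA} as shown above.

e^{tA} = [[(t + 1)*e^{-3*t}, 0, t*e^{-3*t}], [t*(-t - 2)*e^{-3*t}/2, e^{-3*t}, -t^2*e^{-3*t}/2], [-t*e^{-3*t}, 0, (1 - t)*e^{-3*t}]]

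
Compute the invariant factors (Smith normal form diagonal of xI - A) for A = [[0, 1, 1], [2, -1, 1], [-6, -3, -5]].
The Jordan structure of A has elementary divisors (x + 2)^2, (x + 2). Arranging the block sizes at each eigenvalue in decreasing order and taking row products gives the invariant factors.

Invariant factors (smallest first, each dividing the next): x + 2, (x + 2)^2.

Check: the last factor (x + 2)^2 is the minimal polynomial, and the product (x + 2)^3 is the characteristic polynomial.

x + 2, (x + 2)^2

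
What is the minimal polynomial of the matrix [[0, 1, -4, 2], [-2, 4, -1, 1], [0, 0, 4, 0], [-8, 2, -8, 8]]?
The characteristic polynomial factors as (x - 4)^4. The minimal polynomial is ∏(x - λ)^{k_λ} where k_λ is the size of the largest Jordan block at λ.

For λ = 4: rank(A - 4I) = 2, and the largest Jordan block has size 3 (the smallest k with rank((A - 4I)^k) = rank((A - 4I)^(k+1))).

So m_A(x) = (x - 4)^3.

m_A(x) = (x - 4)^3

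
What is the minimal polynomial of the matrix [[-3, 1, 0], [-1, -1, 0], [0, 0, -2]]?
The characteristic polynomial factors as (x + 2)^3. The minimal polynomial is ∏(x - λ)^{k_λ} where k_λ is the size of the largest Jordan block at λ.

For λ = -2: rank(A + 2I) = 1, and the largest Jordan block has size 2 (the smallest k with rank((A + 2I)^k) = rank((A + 2I)^(k+1))).

So m_A(x) = (x + 2)^2.

m_A(x) = (x + 2)^2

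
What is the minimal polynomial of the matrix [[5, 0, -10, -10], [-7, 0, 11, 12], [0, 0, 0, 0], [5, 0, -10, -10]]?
The characteristic polynomial factors as x^3(x + 5). The minimal polynomial is ∏(x - λ)^{k_λ} where k_λ is the size of the largest Jordan block at λ.

For λ = -5: rank(A + 5I) = 3, and the largest Jordan block has size 1 (the smallest k with rank((A + 5I)^k) = rank((A + 5I)^(k+1))).
For λ = 0: rank(A) = 2, and the largest Jordan block has size 2 (the smallest k with rank(A^k) = rank(A^(k+1))).

So m_A(x) = x^2(x + 5).

m_A(x) = x^2(x + 5)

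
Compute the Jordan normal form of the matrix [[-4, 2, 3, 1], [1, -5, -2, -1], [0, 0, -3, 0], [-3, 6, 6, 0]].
J = [[-3, 1, 0, 0], [0, -3, 1, 0], [0, 0, -3, 0], [0, 0, 0, -3]]

The characteristic polynomial is det(xI - A) = (x + 3)^4, so the eigenvalues are -3 (algebraic multiplicity 4).

For λ = -3: rank(A + 3I) = 2, rank((A + 3I)^2) = 1, rank((A + 3I)^3) = 0. The eigenspace has dimension 4 - 2 = 2, so there are 2 Jordan blocks; the rank sequence gives block sizes [3, 1].

Assembling the blocks gives the Jordan form J above.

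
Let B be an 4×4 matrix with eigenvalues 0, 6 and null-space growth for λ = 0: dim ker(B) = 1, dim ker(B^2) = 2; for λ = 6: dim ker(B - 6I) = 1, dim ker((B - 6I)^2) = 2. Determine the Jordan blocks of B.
λ = 0: successive nullity increments [1, 1] count blocks of size ≥ k; block sizes are [2].
λ = 6: successive nullity increments [1, 1] count blocks of size ≥ k; block sizes are [2].

Jordan blocks: (0, 2), (6, 2)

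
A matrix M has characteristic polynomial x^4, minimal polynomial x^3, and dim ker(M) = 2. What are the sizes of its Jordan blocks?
Jordan blocks: (0, 3), (0, 1)

λ = 0: algebraic multiplicity 4 (exponent in χ_M), largest block size 3 (exponent in m_M), 2 blocks (geometric multiplicity). These force block sizes [3, 1].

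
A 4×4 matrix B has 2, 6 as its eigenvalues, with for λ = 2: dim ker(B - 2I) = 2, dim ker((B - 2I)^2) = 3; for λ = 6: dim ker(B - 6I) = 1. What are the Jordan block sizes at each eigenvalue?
λ = 2: successive nullity increments [2, 1] count blocks of size ≥ k; block sizes are [2, 1].
λ = 6: successive nullity increments [1] count blocks of size ≥ k; block sizes are [1].

Jordan blocks: (2, 2), (2, 1), (6, 1)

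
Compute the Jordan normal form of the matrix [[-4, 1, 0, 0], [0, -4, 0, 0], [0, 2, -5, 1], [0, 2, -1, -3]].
J = [[-4, 1, 0, 0], [0, -4, 0, 0], [0, 0, -4, 1], [0, 0, 0, -4]]

The characteristic polynomial is det(xI - A) = (x + 4)^4, so the eigenvalues are -4 (algebraic multiplicity 4).

For λ = -4: rank(A + 4I) = 2, rank((A + 4I)^2) = 0. The eigenspace has dimension 4 - 2 = 2, so there are 2 Jordan blocks; the rank sequence gives block sizes [2, 2].

Assembling the blocks gives the Jordan form J above.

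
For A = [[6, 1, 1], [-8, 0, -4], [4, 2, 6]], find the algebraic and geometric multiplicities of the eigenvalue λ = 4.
algebraic multiplicity 3, geometric multiplicity 2

The characteristic polynomial is (x - 4)^3, so the factor x - 4 appears with exponent 3: the algebraic multiplicity is 3.

rank(A - 4I) = 1, so the eigenspace has dimension 3 - 1 = 2: the geometric multiplicity is 2.

Since 2 < 3, A is not diagonalizable.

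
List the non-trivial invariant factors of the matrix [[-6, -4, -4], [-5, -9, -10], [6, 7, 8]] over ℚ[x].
(x - 1)(x + 4)^2

The Jordan structure of A has elementary divisors (x + 4)^2, (x - 1). Arranging the block sizes at each eigenvalue in decreasing order and taking row products gives the invariant factors.

Invariant factors (smallest first, each dividing the next): (x - 1)(x + 4)^2.

Check: the last factor (x - 1)(x + 4)^2 is the minimal polynomial, and the product (x - 1)(x + 4)^2 is the characteristic polynomial.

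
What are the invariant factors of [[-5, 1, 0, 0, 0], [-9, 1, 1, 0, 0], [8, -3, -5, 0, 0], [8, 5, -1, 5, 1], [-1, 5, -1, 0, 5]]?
The Jordan structure of A has elementary divisors (x + 3)^3, (x - 5)^2. Arranging the block sizes at each eigenvalue in decreasing order and taking row products gives the invariant factors.

Invariant factors (smallest first, each dividing the next): (x - 5)^2(x + 3)^3.

Check: the last factor (x - 5)^2(x + 3)^3 is the minimal polynomial, and the product (x - 5)^2(x + 3)^3 is the characteristic polynomial.

(x - 5)^2(x + 3)^3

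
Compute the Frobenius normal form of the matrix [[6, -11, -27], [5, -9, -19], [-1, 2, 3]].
R = [[0, 0, -5], [1, 0, -3], [0, 1, 0]]

The invariant factors of A (the non-unit diagonal entries of the Smith normal form of xI - A over ℚ[x]) are x^3 + 3x + 5, each dividing the next. The characteristic polynomial is their product, x^3 + 3x + 5.

The rational canonical form is the block-diagonal matrix of companion matrices C(f_i):
R = [[0, 0, -5], [1, 0, -3], [0, 1, 0]].

Note the characteristic polynomial does not split into linear factors over ℚ, so A has no Jordan form over ℚ; the rational canonical form exists over any field.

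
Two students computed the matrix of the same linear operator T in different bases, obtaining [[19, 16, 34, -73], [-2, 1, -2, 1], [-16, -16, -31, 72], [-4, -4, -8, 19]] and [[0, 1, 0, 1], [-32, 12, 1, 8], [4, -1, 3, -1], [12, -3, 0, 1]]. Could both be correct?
trace(A) = 8 but trace(B) = 16. The trace is a similarity invariant, so A and B are not similar.

No.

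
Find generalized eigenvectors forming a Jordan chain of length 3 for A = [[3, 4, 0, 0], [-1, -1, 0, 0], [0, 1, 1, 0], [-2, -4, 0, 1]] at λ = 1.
v_1 = [[-1, 0, 0, 0]]^T, v_2 = [[-2, 1, 0, 2]]^T, v_3 = [[0, 0, 1, 0]]^T

We seek v_1 ∈ ker((A - I)^3) \ ker((A - I)^2), then set v_{i+1} = (A - I) v_i.

One such chain is v_1 = [[-1, 0, 0, 0]]^T, v_2 = [[-2, 1, 0, 2]]^T, v_3 = [[0, 0, 1, 0]]^T. Check: (A - I) v_3 = [[0, 0, 0, 0]]^T = 0.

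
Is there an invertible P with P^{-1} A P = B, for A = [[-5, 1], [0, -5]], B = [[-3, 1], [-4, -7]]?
Two matrices over a field are similar if and only if they have the same invariant factors.

Both A and B have characteristic polynomial (x + 5)^2 and minimal polynomial (x + 5)^2. Computing further, both have invariant factors (x + 5)^2. Hence A and B are similar.

Yes.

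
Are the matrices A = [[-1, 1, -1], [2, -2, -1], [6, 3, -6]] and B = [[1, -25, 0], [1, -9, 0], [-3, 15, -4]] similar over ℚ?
trace(A) = -9 but trace(B) = -12. The trace is a similarity invariant, so A and B are not similar.

No.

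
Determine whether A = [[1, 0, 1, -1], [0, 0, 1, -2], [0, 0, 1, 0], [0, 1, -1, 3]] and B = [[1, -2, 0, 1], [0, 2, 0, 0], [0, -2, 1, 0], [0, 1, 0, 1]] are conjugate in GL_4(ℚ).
Yes.

Two matrices over a field are similar if and only if they have the same invariant factors.

Both A and B have characteristic polynomial (x - 2)(x - 1)^3 and minimal polynomial (x - 2)(x - 1)^2. Computing further, both have invariant factors x - 1, (x - 2)(x - 1)^2. Hence A and B are similar.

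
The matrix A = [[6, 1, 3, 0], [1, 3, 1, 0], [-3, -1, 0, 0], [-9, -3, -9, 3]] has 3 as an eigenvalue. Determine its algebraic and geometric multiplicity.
algebraic multiplicity 4, geometric multiplicity 2

The characteristic polynomial is (x - 3)^4, so the factor x - 3 appears with exponent 4: the algebraic multiplicity is 4.

rank(A - 3I) = 2, so the eigenspace has dimension 4 - 2 = 2: the geometric multiplicity is 2.

Since 2 < 4, A is not diagonalizable.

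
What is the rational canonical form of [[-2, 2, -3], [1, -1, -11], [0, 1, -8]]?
R = [[0, 0, -25], [1, 0, -35], [0, 1, -11]]

The invariant factors of A (the non-unit diagonal entries of the Smith normal form of xI - A over ℚ[x]) are (x + 1)(x + 5)^2, each dividing the next. The characteristic polynomial is their product, (x + 1)(x + 5)^2.

The rational canonical form is the block-diagonal matrix of companion matrices C(f_i):
R = [[0, 0, -25], [1, 0, -35], [0, 1, -11]].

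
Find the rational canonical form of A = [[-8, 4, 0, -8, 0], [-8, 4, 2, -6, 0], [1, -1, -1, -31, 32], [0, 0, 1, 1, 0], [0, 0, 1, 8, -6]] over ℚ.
R = [[-4, 0, 0, 0, 0], [0, 0, 0, 0, 0], [0, 1, 0, 0, 32], [0, 0, 1, 0, 0], [0, 0, 0, 1, -6]]

The invariant factors of A (the non-unit diagonal entries of the Smith normal form of xI - A over ℚ[x]) are x + 4, x(x - 2)(x + 4)^2, each dividing the next. The characteristic polynomial is their product, x(x - 2)(x + 4)^3.

The rational canonical form is the block-diagonal matrix of companion matrices C(f_i):
R = [[-4, 0, 0, 0, 0], [0, 0, 0, 0, 0], [0, 1, 0, 0, 32], [0, 0, 1, 0, 0], [0, 0, 0, 1, -6]].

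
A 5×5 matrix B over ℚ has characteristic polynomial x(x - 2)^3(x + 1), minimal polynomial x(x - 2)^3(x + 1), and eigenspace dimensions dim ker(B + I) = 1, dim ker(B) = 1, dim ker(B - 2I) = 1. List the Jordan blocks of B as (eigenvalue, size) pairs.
Jordan blocks: (-1, 1), (0, 1), (2, 3)

λ = -1: algebraic multiplicity 1 (exponent in χ_B), largest block size 1 (exponent in m_B), 1 block (geometric multiplicity). This forces block sizes [1].
λ = 0: algebraic multiplicity 1 (exponent in χ_B), largest block size 1 (exponent in m_B), 1 block (geometric multiplicity). This forces block sizes [1].
λ = 2: algebraic multiplicity 3 (exponent in χ_B), largest block size 3 (exponent in m_B), 1 block (geometric multiplicity). This forces block sizes [3].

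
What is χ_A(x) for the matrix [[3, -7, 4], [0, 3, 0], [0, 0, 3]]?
xI - A = [[x - 3, 7, -4], [0, x - 3, 0], [0, 0, x - 3]].

Expanding det(xI - A) along the first row:
det(xI - A) = + (x - 3)·det([[x - 3, 0], [0, x - 3]]) - (7)·det([[0, 0], [0, x - 3]]) + (-4)·det([[0, x - 3], [0, 0]]).

Evaluating gives χ_A(x) = x^3 - 9x^2 + 27x - 27 = (x - 3)^3.

χ_A(x) = (x - 3)^3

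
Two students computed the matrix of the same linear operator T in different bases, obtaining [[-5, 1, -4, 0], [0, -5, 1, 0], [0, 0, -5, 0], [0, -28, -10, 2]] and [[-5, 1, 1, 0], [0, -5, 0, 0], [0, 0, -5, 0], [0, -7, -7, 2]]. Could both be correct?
Both have characteristic polynomial (x - 2)(x + 5)^3, but the minimal polynomial of A is (x - 2)(x + 5)^3 while the minimal polynomial of B is (x - 2)(x + 5)^2. The minimal polynomial is a similarity invariant, so A and B are not similar.

No.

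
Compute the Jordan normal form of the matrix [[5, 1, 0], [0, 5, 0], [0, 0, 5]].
The characteristic polynomial is det(xI - A) = (x - 5)^3, so the eigenvalues are 5 (algebraic multiplicity 3).

For λ = 5: rank(A - 5I) = 1, rank((A - 5I)^2) = 0. The eigenspace has dimension 3 - 1 = 2, so there are 2 Jordan blocks; the rank sequence gives block sizes [2, 1].

Assembling the blocks gives the Jordan form J above.

J = [[5, 1, 0], [0, 5, 0], [0, 0, 5]]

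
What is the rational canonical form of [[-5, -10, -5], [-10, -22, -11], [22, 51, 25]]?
R = [[0, 0, -5], [1, 0, -6], [0, 1, -2]]

The invariant factors of A (the non-unit diagonal entries of the Smith normal form of xI - A over ℚ[x]) are (x + 1)(x^2 + x + 5), each dividing the next. The characteristic polynomial is their product, (x + 1)(x^2 + x + 5).

The rational canonical form is the block-diagonal matrix of companion matrices C(f_i):
R = [[0, 0, -5], [1, 0, -6], [0, 1, -2]].

Note the characteristic polynomial does not split into linear factors over ℚ, so A has no Jordan form over ℚ; the rational canonical form exists over any field.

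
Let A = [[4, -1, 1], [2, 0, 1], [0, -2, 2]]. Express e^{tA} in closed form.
e^{tA} = [[(t^2 + 2*t + 1)*e^{2*t}, -t*(t + 1)*e^{2*t}, t*(t + 2)*e^{2*t}/2], [2*t*e^{2*t}, (1 - 2*t)*e^{2*t}, t*e^{2*t}], [-2*t^2*e^{2*t}, 2*t*(t - 1)*e^{2*t}, (1 - t^2)*e^{2*t}]]

A has Jordan form J = [[2, 1, 0], [0, 2, 1], [0, 0, 2]] with A = PJP^{-1}, so e^{tA} = P e^{tJ} P^{-1}.

For a Jordan block J_k(λ), e^{tJ_k(λ)} = e^{λt} · (I + tN + t^2 N^2/2! + ... + t^{k-1} N^{k-1}/(k-1)!) where N is the nilpotent superdiagonal part.

Assembling the blocks and conjugating back gives the entries of e^{tA} as shown above.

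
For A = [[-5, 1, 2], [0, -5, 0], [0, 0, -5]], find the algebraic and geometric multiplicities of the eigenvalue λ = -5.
The characteristic polynomial is (x + 5)^3, so the factor x + 5 appears with exponent 3: the algebraic multiplicity is 3.

rank(A + 5I) = 1, so the eigenspace has dimension 3 - 1 = 2: the geometric multiplicity is 2.

Since 2 < 3, A is not diagonalizable.

algebraic multiplicity 3, geometric multiplicity 2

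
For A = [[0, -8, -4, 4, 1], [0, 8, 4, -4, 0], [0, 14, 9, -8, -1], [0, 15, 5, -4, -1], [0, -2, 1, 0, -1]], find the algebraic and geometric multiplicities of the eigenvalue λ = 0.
The characteristic polynomial is x^3(x - 6)^2, so the factor x appears with exponent 3: the algebraic multiplicity is 3.

rank(A) = 4, so the eigenspace has dimension 5 - 4 = 1: the geometric multiplicity is 1.

Since 1 < 3, A is not diagonalizable.

algebraic multiplicity 3, geometric multiplicity 1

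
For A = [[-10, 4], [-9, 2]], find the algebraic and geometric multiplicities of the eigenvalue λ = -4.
algebraic multiplicity 2, geometric multiplicity 1

The characteristic polynomial is (x + 4)^2, so the factor x + 4 appears with exponent 2: the algebraic multiplicity is 2.

rank(A + 4I) = 1, so the eigenspace has dimension 2 - 1 = 1: the geometric multiplicity is 1.

Since 1 < 2, A is not diagonalizable.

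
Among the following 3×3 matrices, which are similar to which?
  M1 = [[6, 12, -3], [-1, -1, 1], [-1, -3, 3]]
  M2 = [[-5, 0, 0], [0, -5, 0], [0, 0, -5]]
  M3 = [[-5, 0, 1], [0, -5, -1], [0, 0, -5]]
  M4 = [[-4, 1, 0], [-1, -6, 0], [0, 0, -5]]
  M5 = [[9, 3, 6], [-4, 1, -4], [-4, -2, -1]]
Characteristic polynomials: χ_{M1} = (x - 3)^2(x - 2), χ_{M2} = (x + 5)^3, χ_{M3} = (x + 5)^3, χ_{M4} = (x + 5)^3, χ_{M5} = (x - 3)^3.

{M1}: invariant factors (x - 3)^2(x - 2).

{M2}: invariant factors x + 5, x + 5, x + 5.

{M3, M4}: invariant factors x + 5, (x + 5)^2.

{M5}: invariant factors x - 3, (x - 3)^2.

Matrices are similar if and only if their invariant-factor lists agree; the partition into similarity classes is {M1}, {M2}, {M3, M4}, {M5}.

4 classes: {M1}, {M2}, {M3, M4}, {M5}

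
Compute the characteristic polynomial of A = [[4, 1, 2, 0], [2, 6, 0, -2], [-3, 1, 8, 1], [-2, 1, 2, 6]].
χ_A(x) = (x - 6)^4

xI - A = [[x - 4, -1, -2, 0], [-2, x - 6, 0, 2], [3, -1, x - 8, -1], [2, -1, -2, x - 6]].

Expanding det(xI - A) along the first row:
det(xI - A) = + (x - 4)·det([[x - 6, 0, 2], [-1, x - 8, -1], [-1, -2, x - 6]]) - (-1)·det([[-2, 0, 2], [3, x - 8, -1], [2, -2, x - 6]]) + (-2)·det([[-2, x - 6, 2], [3, -1, -1], [2, -1, x - 6]]) - (0)·det([[-2, x - 6, 0], [3, -1, x - 8], [2, -1, -2]]).

Evaluating gives χ_A(x) = x^4 - 24x^3 + 216x^2 - 864x + 1296 = (x - 6)^4.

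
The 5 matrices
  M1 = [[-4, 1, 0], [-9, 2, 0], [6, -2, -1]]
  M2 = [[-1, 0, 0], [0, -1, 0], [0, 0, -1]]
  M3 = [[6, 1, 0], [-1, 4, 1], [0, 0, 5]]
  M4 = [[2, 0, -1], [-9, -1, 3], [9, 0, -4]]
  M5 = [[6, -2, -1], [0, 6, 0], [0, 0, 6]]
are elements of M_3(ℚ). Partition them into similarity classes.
Characteristic polynomials: χ_{M1} = (x + 1)^3, χ_{M2} = (x + 1)^3, χ_{M3} = (x - 5)^3, χ_{M4} = (x + 1)^3, χ_{M5} = (x - 6)^3.

{M1, M4}: invariant factors x + 1, (x + 1)^2.

{M2}: invariant factors x + 1, x + 1, x + 1.

{M3}: invariant factors (x - 5)^3.

{M5}: invariant factors x - 6, (x - 6)^2.

Matrices are similar if and only if their invariant-factor lists agree; the partition into similarity classes is {M1, M4}, {M2}, {M3}, {M5}.

4 classes: {M1, M4}, {M2}, {M3}, {M5}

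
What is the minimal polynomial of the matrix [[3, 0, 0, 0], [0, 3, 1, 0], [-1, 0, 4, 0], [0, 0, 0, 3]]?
The characteristic polynomial factors as (x - 4)(x - 3)^3. The minimal polynomial is ∏(x - λ)^{k_λ} where k_λ is the size of the largest Jordan block at λ.

For λ = 3: rank(A - 3I) = 2, and the largest Jordan block has size 2 (the smallest k with rank((A - 3I)^k) = rank((A - 3I)^(k+1))).
For λ = 4: rank(A - 4I) = 3, and the largest Jordan block has size 1 (the smallest k with rank((A - 4I)^k) = rank((A - 4I)^(k+1))).

So m_A(x) = (x - 4)(x - 3)^2.

m_A(x) = (x - 4)(x - 3)^2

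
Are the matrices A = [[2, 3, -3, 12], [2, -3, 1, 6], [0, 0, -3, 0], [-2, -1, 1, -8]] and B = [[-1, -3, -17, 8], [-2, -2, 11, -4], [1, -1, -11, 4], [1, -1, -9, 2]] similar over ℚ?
Two matrices over a field are similar if and only if they have the same invariant factors.

Both A and B have characteristic polynomial (x + 2)(x + 3)^2(x + 4) and minimal polynomial (x + 2)(x + 3)^2(x + 4). Computing further, both have invariant factors (x + 2)(x + 3)^2(x + 4). Hence A and B are similar.

Yes.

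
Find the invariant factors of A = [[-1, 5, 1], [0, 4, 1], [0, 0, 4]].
The Jordan structure of A has elementary divisors (x + 1), (x - 4)^2. Arranging the block sizes at each eigenvalue in decreasing order and taking row products gives the invariant factors.

Invariant factors (smallest first, each dividing the next): (x - 4)^2(x + 1).

Check: the last factor (x - 4)^2(x + 1) is the minimal polynomial, and the product (x - 4)^2(x + 1) is the characteristic polynomial.

(x - 4)^2(x + 1)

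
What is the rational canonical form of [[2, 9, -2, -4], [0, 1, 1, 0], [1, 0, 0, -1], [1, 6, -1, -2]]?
R = [[0, 0, 0, -3], [1, 0, 0, 4], [0, 1, 0, -1], [0, 0, 1, 1]]

The invariant factors of A (the non-unit diagonal entries of the Smith normal form of xI - A over ℚ[x]) are (x - 1)(x^3 + x - 3), each dividing the next. The characteristic polynomial is their product, (x - 1)(x^3 + x - 3).

The rational canonical form is the block-diagonal matrix of companion matrices C(f_i):
R = [[0, 0, 0, -3], [1, 0, 0, 4], [0, 1, 0, -1], [0, 0, 1, 1]].

Note the characteristic polynomial does not split into linear factors over ℚ, so A has no Jordan form over ℚ; the rational canonical form exists over any field.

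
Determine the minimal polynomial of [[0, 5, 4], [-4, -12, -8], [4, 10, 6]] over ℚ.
m_A(x) = (x + 2)^2

The characteristic polynomial factors as (x + 2)^3. The minimal polynomial is ∏(x - λ)^{k_λ} where k_λ is the size of the largest Jordan block at λ.

For λ = -2: rank(A + 2I) = 1, and the largest Jordan block has size 2 (the smallest k with rank((A + 2I)^k) = rank((A + 2I)^(k+1))).

So m_A(x) = (x + 2)^2.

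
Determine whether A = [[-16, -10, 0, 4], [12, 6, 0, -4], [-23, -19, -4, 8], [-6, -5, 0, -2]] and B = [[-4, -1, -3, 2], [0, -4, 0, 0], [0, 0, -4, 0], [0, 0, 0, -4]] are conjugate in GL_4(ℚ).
Both have characteristic polynomial (x + 4)^4 and minimal polynomial (x + 4)^2. But rank(A + 4I) = 2 for A while rank(B + 4I) = 1 for B, so the number of Jordan blocks at λ = -4 differs. A and B are not similar.

No.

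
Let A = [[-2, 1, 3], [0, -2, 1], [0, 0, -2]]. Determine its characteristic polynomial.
χ_A(x) = (x + 2)^3

xI - A = [[x + 2, -1, -3], [0, x + 2, -1], [0, 0, x + 2]].

Expanding det(xI - A) along the first row:
det(xI - A) = + (x + 2)·det([[x + 2, -1], [0, x + 2]]) - (-1)·det([[0, -1], [0, x + 2]]) + (-3)·det([[0, x + 2], [0, 0]]).

Evaluating gives χ_A(x) = x^3 + 6x^2 + 12x + 8 = (x + 2)^3.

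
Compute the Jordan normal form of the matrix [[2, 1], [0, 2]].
J = [[2, 1], [0, 2]]

The characteristic polynomial is det(xI - A) = (x - 2)^2, so the eigenvalues are 2 (algebraic multiplicity 2).

For λ = 2: rank(A - 2I) = 1, rank((A - 2I)^2) = 0. The eigenspace has dimension 2 - 1 = 1, so there is 1 Jordan block; the rank sequence gives block sizes [2].

Assembling the blocks gives the Jordan form J above.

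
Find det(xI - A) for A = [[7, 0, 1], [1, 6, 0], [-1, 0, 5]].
χ_A(x) = (x - 6)^3

xI - A = [[x - 7, 0, -1], [-1, x - 6, 0], [1, 0, x - 5]].

Expanding det(xI - A) along the first row:
det(xI - A) = + (x - 7)·det([[x - 6, 0], [0, x - 5]]) - (0)·det([[-1, 0], [1, x - 5]]) + (-1)·det([[-1, x - 6], [1, 0]]).

Evaluating gives χ_A(x) = x^3 - 18x^2 + 108x - 216 = (x - 6)^3.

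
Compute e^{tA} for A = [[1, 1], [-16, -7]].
e^{tA} = [[(4*t + 1)*e^{-3*t}, t*e^{-3*t}], [-16*t*e^{-3*t}, (1 - 4*t)*e^{-3*t}]]

A has Jordan form J = [[-3, 1], [0, -3]] with A = PJP^{-1}, so e^{tA} = P e^{tJ} P^{-1}.

For a Jordan block J_k(λ), e^{tJ_k(λ)} = e^{λt} · (I + tN + t^2 N^2/2! + ... + t^{k-1} N^{k-1}/(k-1)!) where N is the nilpotent superdiagonal part.

Assembling the blocks and conjugating back gives the entries of e^{tA} as shown above.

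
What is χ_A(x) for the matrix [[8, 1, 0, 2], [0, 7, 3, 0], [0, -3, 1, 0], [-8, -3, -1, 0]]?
χ_A(x) = (x - 4)^4

xI - A = [[x - 8, -1, 0, -2], [0, x - 7, -3, 0], [0, 3, x - 1, 0], [8, 3, 1, x]].

Expanding det(xI - A) along the first row:
det(xI - A) = + (x - 8)·det([[x - 7, -3, 0], [3, x - 1, 0], [3, 1, x]]) - (-1)·det([[0, -3, 0], [0, x - 1, 0], [8, 1, x]]) + (0)·det([[0, x - 7, 0], [0, 3, 0], [8, 3, x]]) - (-2)·det([[0, x - 7, -3], [0, 3, x - 1], [8, 3, 1]]).

Evaluating gives χ_A(x) = x^4 - 16x^3 + 96x^2 - 256x + 256 = (x - 4)^4.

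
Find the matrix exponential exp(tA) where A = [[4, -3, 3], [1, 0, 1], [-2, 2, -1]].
A has Jordan form J = [[1, 1, 0], [0, 1, 0], [0, 0, 1]] with A = PJP^{-1}, so e^{tA} = P e^{tJ} P^{-1}.

For a Jordan block J_k(λ), e^{tJ_k(λ)} = e^{λt} · (I + tN + t^2 N^2/2! + ... + t^{k-1} N^{k-1}/(k-1)!) where N is the nilpotent superdiagonal part.

Assembling the blocks and conjugating back gives the entries of e^{tA} as shown above.

e^{tA} = [[(3*t + 1)*e^{t}, -3*t*e^{t}, 3*t*e^{t}], [t*e^{t}, (1 - t)*e^{t}, t*e^{t}], [-2*t*e^{t}, 2*t*e^{t}, (1 - 2*t)*e^{t}]]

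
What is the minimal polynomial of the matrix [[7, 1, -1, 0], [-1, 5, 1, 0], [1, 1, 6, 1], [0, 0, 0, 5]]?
m_A(x) = (x - 6)^3(x - 5)

The characteristic polynomial factors as (x - 6)^3(x - 5). The minimal polynomial is ∏(x - λ)^{k_λ} where k_λ is the size of the largest Jordan block at λ.

For λ = 5: rank(A - 5I) = 3, and the largest Jordan block has size 1 (the smallest k with rank((A - 5I)^k) = rank((A - 5I)^(k+1))).
For λ = 6: rank(A - 6I) = 3, and the largest Jordan block has size 3 (the smallest k with rank((A - 6I)^k) = rank((A - 6I)^(k+1))).

So m_A(x) = (x - 6)^3(x - 5).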